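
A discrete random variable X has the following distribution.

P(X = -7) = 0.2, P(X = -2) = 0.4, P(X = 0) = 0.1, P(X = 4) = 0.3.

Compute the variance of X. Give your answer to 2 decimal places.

E[X] = (-7)(0.2) + (-2)(0.4) + (0)(0.1) + (4)(0.3) = -1
E[X²] = (-7)²(0.2) + (-2)²(0.4) + (0)²(0.1) + (4)²(0.3) = 16.2
var(X) = E[X²] − (E[X])² = 16.2 − (-1)² = 15.2

15.20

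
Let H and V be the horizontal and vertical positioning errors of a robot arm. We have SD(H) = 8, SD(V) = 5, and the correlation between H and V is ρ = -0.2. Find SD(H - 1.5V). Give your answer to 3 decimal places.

Var(H) = (8)² = 64;  Var(V) = (5)² = 25
cov(H,V) = ρ·SD(H)·SD(V) = -0.2·8·5 = -8
Var(H - 1.5V) = (1)²·Var(H) + (-1.5)²·Var(V) + 2·(1)·(-1.5)·cov(H,V)
= 1·64 + 2.25·25 + -3·-8 = 144.25
SD(H - 1.5V) = √144.25 ≈ 12.010

12.010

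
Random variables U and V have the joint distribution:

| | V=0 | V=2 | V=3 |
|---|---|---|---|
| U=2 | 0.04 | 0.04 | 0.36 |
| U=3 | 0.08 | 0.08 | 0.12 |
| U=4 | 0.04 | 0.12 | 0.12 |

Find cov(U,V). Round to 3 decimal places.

E[U] = 2.84,  E[V] = 2.28
E[UV] = 6.28
cov(U,V) = E[UV] − E[U]E[V] = 6.28 − (2.84)(2.28) = -0.1952

-0.195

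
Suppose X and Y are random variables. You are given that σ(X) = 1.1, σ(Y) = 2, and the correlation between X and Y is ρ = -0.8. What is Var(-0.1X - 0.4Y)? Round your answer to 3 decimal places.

Var(X) = (1.1)² = 1.21;  Var(Y) = (2)² = 4
Cov(X,Y) = ρ·σ(X)·σ(Y) = -0.8·1.1·2 = -1.76
Var(-0.1X - 0.4Y) = (-0.1)²·Var(X) + (-0.4)²·Var(Y) + 2·(-0.1)·(-0.4)·Cov(X,Y)
= 0.01·1.21 + 0.16·4 + 0.08·-1.76 = 0.5113

0.511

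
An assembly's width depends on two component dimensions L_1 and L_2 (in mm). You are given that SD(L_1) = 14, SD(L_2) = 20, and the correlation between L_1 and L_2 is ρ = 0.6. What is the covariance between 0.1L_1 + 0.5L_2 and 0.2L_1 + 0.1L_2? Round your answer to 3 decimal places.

var(L_1) = (14)² = 196;  var(L_2) = (20)² = 400
Cov(L_1,L_2) = ρ·SD(L_1)·SD(L_2) = 0.6·14·20 = 168
Cov(0.1L_1 + 0.5L_2, 0.2L_1 + 0.1L_2) = (0.1)(0.2)var(L_1) + (0.5)(0.1)var(L_2) + [(0.1)(0.1) + (0.5)(0.2)]Cov(L_1,L_2)
= 0.02·196 + 0.05·400 + 0.11·168 = 42.4

42.400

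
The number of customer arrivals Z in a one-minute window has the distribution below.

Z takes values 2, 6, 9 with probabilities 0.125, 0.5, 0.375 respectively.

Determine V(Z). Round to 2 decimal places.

4.98

E[Z] = (2)(0.125) + (6)(0.5) + (9)(0.375) = 6.625
E[Z²] = (2)²(0.125) + (6)²(0.5) + (9)²(0.375) = 48.875
V(Z) = E[Z²] − (E[Z])² = 48.875 − (6.625)² = 4.984375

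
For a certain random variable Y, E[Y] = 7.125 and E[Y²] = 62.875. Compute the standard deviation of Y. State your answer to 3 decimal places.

var(Y) = 62.875 − (7.125)² = 12.109375
SD(Y) = √12.109375 ≈ 3.480

3.480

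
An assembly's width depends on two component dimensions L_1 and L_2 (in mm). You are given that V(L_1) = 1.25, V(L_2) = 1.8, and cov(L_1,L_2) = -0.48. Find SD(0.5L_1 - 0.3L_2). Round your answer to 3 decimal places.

V(0.5L_1 - 0.3L_2) = (0.5)²·V(L_1) + (-0.3)²·V(L_2) + 2·(0.5)·(-0.3)·cov(L_1,L_2)
= 0.25·1.25 + 0.09·1.8 + -0.3·-0.48 = 0.6185
SD(0.5L_1 - 0.3L_2) = √0.6185 ≈ 0.786

0.786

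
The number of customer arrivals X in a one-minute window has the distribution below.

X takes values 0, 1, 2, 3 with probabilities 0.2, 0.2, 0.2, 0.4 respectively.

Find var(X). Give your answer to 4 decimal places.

E[X] = (0)(0.2) + (1)(0.2) + (2)(0.2) + (3)(0.4) = 1.8
E[X²] = (0)²(0.2) + (1)²(0.2) + (2)²(0.2) + (3)²(0.4) = 4.6
var(X) = E[X²] − (E[X])² = 4.6 − (1.8)² = 1.36

1.3600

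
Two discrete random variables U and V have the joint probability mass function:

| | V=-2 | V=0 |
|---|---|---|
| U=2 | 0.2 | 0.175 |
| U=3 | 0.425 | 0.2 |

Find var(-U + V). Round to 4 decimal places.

E[U] = 2.625,  E[V] = -1.25,  E[UV] = -3.35
var(U) = 7.125 − (2.625)² = 0.234375;  var(V) = 2.5 − (-1.25)² = 0.9375
Cov(U,V) = -3.35 − (2.625)(-1.25) = -0.06875
var(-U + V) = (-1)²·0.234375 + (1)²·0.9375 + 2·(-1)·(1)·-0.06875 = 1.309375

1.3094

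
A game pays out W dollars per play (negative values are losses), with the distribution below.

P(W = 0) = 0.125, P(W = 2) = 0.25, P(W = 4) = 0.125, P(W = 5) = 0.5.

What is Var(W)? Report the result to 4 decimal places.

E[W] = (0)(0.125) + (2)(0.25) + (4)(0.125) + (5)(0.5) = 3.5
E[W²] = (0)²(0.125) + (2)²(0.25) + (4)²(0.125) + (5)²(0.5) = 15.5
Var(W) = E[W²] − (E[W])² = 15.5 − (3.5)² = 3.25

3.2500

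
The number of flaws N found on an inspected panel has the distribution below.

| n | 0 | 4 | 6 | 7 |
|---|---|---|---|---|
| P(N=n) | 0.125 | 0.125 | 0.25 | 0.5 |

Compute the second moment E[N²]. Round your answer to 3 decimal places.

E[N²] = (0)²(0.125) + (4)²(0.125) + (6)²(0.25) + (7)²(0.5) = 35.5

35.500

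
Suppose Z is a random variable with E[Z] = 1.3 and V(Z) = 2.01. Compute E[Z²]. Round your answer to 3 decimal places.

3.700

E[Z²] = V(Z) + (E[Z])² = 2.01 + (1.3)² = 3.7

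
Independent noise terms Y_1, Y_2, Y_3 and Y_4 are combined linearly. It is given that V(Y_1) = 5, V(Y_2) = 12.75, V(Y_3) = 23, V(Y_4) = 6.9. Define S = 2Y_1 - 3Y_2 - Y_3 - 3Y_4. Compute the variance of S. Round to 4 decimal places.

By independence, V(S) = (2)²V(Y_1) + (-3)²V(Y_2) + (-1)²V(Y_3) + (-3)²V(Y_4)
= (2)²·5 + (-3)²·12.75 + (-1)²·23 + (-3)²·6.9 = 219.85

219.8500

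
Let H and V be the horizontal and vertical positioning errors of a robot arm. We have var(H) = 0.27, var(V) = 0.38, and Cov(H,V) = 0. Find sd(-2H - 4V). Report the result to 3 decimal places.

2.676

var(-2H - 4V) = (-2)²·var(H) + (-4)²·var(V) + 2·(-2)·(-4)·Cov(H,V)
= 4·0.27 + 16·0.38 + 16·0 = 7.16
sd(-2H - 4V) = √7.16 ≈ 2.676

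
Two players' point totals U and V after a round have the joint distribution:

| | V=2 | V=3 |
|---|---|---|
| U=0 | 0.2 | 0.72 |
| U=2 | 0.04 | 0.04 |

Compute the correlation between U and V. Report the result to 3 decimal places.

-0.180

E[U] = 0.16,  E[V] = 2.76
E[UV] = 0.4
Cov(U,V) = E[UV] − E[U]E[V] = 0.4 − (0.16)(2.76) = -0.0416
Var(U) = 0.2944,  Var(V) = 0.1824
ρ = -0.0416 / √(0.2944·0.1824) ≈ -0.180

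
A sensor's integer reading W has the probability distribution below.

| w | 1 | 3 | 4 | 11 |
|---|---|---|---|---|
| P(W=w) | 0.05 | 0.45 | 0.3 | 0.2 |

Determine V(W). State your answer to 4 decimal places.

E[W] = (1)(0.05) + (3)(0.45) + (4)(0.3) + (11)(0.2) = 4.8
E[W²] = (1)²(0.05) + (3)²(0.45) + (4)²(0.3) + (11)²(0.2) = 33.1
V(W) = E[W²] − (E[W])² = 33.1 − (4.8)² = 10.06

10.0600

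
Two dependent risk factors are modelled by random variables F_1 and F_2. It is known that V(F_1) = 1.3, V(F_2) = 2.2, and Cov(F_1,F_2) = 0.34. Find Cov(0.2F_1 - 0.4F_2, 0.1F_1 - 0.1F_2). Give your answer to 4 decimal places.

Cov(0.2F_1 - 0.4F_2, 0.1F_1 - 0.1F_2) = (0.2)(0.1)V(F_1) + (-0.4)(-0.1)V(F_2) + [(0.2)(-0.1) + (-0.4)(0.1)]Cov(F_1,F_2)
= 0.02·1.3 + 0.04·2.2 + -0.06·0.34 = 0.0936

0.0936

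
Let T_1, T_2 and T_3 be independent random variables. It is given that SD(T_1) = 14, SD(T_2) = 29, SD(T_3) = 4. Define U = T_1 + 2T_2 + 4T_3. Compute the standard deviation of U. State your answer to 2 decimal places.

Var(T_1) = 196, Var(T_2) = 841, Var(T_3) = 16
By independence, Var(U) = (1)²Var(T_1) + (2)²Var(T_2) + (4)²Var(T_3)
= (1)²·196 + (2)²·841 + (4)²·16 = 3816
SD(U) = √3816 ≈ 61.77

61.77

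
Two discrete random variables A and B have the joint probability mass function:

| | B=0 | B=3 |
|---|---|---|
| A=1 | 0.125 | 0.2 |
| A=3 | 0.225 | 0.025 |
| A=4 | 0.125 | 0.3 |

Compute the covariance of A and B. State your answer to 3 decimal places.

E[A] = 2.775,  E[B] = 1.575
E[AB] = 4.425
cov(A,B) = E[AB] − E[A]E[B] = 4.425 − (2.775)(1.575) = 0.054375

0.054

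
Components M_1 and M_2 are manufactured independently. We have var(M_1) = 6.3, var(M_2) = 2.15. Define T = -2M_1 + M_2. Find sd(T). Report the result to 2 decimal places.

By independence, var(T) = (-2)²var(M_1) + (1)²var(M_2)
= (-2)²·6.3 + (1)²·2.15 = 27.35
sd(T) = √27.35 ≈ 5.23

5.23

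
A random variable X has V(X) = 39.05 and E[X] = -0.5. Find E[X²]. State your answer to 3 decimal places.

E[X²] = V(X) + (E[X])² = 39.05 + (-0.5)² = 39.3

39.300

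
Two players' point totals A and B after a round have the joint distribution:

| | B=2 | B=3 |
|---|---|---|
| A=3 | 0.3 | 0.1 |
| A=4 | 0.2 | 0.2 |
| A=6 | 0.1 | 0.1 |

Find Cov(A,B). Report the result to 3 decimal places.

0.100

E[A] = 4,  E[B] = 2.4
E[AB] = 9.7
Cov(A,B) = E[AB] − E[A]E[B] = 9.7 − (4)(2.4) = 0.1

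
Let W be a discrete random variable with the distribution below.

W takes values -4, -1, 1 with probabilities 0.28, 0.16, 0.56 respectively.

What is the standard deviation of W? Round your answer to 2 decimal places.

2.16

E[W] = (-4)(0.28) + (-1)(0.16) + (1)(0.56) = -0.72
E[W²] = (-4)²(0.28) + (-1)²(0.16) + (1)²(0.56) = 5.2
var(W) = E[W²] − (E[W])² = 5.2 − (-0.72)² = 4.6816
σ(W) = √4.6816 ≈ 2.16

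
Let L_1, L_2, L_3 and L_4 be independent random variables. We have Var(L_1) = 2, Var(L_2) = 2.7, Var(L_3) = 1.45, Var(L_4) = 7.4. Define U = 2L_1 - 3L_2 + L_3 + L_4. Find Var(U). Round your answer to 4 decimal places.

41.1500

By independence, Var(U) = (2)²Var(L_1) + (-3)²Var(L_2) + (1)²Var(L_3) + (1)²Var(L_4)
= (2)²·2 + (-3)²·2.7 + (1)²·1.45 + (1)²·7.4 = 41.15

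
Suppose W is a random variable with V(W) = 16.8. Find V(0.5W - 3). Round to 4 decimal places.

V(0.5W - 3) = (0.5)²·V(W) = 0.25·16.8 = 4.2

4.2000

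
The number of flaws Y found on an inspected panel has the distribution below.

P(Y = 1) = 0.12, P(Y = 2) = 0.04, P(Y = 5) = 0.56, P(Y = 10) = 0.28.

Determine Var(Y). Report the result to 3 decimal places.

E[Y] = (1)(0.12) + (2)(0.04) + (5)(0.56) + (10)(0.28) = 5.8
E[Y²] = (1)²(0.12) + (2)²(0.04) + (5)²(0.56) + (10)²(0.28) = 42.28
Var(Y) = E[Y²] − (E[Y])² = 42.28 − (5.8)² = 8.64

8.640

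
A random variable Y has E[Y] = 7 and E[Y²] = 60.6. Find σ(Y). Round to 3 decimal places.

3.406

Var(Y) = 60.6 − (7)² = 11.6
σ(Y) = √11.6 ≈ 3.406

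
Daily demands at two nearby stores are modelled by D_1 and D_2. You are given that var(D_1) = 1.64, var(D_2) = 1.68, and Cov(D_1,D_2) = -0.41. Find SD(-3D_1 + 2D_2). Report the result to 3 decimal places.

5.138

var(-3D_1 + 2D_2) = (-3)²·var(D_1) + (2)²·var(D_2) + 2·(-3)·(2)·Cov(D_1,D_2)
= 9·1.64 + 4·1.68 + -12·-0.41 = 26.4
SD(-3D_1 + 2D_2) = √26.4 ≈ 5.138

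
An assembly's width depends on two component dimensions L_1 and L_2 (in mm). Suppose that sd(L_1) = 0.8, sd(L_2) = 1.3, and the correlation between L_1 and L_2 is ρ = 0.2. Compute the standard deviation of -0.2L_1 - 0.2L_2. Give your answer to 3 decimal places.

0.331

Var(L_1) = (0.8)² = 0.64;  Var(L_2) = (1.3)² = 1.69
Cov(L_1,L_2) = ρ·sd(L_1)·sd(L_2) = 0.2·0.8·1.3 = 0.208
Var(-0.2L_1 - 0.2L_2) = (-0.2)²·Var(L_1) + (-0.2)²·Var(L_2) + 2·(-0.2)·(-0.2)·Cov(L_1,L_2)
= 0.04·0.64 + 0.04·1.69 + 0.08·0.208 = 0.10984
sd(-0.2L_1 - 0.2L_2) = √0.10984 ≈ 0.331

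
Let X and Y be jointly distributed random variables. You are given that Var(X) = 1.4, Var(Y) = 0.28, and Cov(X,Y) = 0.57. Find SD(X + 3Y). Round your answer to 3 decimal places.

Var(X + 3Y) = (1)²·Var(X) + (3)²·Var(Y) + 2·(1)·(3)·Cov(X,Y)
= 1·1.4 + 9·0.28 + 6·0.57 = 7.34
SD(X + 3Y) = √7.34 ≈ 2.709

2.709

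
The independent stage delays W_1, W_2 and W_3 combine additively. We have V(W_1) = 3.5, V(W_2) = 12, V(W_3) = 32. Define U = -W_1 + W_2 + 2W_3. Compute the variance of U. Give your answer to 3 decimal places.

143.500

By independence, V(U) = (-1)²V(W_1) + (1)²V(W_2) + (2)²V(W_3)
= (-1)²·3.5 + (1)²·12 + (2)²·32 = 143.5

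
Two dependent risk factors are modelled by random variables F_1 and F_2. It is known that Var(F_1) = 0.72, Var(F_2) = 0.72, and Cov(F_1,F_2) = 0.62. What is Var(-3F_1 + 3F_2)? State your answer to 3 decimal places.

Var(-3F_1 + 3F_2) = (-3)²·Var(F_1) + (3)²·Var(F_2) + 2·(-3)·(3)·Cov(F_1,F_2)
= 9·0.72 + 9·0.72 + -18·0.62 = 1.8

1.800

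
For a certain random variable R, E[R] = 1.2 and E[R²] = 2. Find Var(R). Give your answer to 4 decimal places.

Var(R) = 2 − (1.2)² = 0.56

0.5600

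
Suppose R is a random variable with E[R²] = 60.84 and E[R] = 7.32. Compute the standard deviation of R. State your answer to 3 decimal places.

2.694

Var(R) = 60.84 − (7.32)² = 7.2576
σ(R) = √7.2576 ≈ 2.694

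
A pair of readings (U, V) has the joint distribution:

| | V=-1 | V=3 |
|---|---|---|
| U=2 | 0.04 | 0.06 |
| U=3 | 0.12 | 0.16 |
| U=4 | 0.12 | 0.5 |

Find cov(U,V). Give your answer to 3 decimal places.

0.262

E[U] = 3.52,  E[V] = 1.88
E[UV] = 6.88
cov(U,V) = E[UV] − E[U]E[V] = 6.88 − (3.52)(1.88) = 0.2624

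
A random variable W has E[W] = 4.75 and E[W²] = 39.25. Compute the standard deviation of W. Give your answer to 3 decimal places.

4.085

Var(W) = 39.25 − (4.75)² = 16.6875
σ(W) = √16.6875 ≈ 4.085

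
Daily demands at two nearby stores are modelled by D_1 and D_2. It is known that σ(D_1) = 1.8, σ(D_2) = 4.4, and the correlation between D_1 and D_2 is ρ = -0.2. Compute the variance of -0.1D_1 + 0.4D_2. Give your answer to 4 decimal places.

3.2567

V(D_1) = (1.8)² = 3.24;  V(D_2) = (4.4)² = 19.36
Cov(D_1,D_2) = ρ·σ(D_1)·σ(D_2) = -0.2·1.8·4.4 = -1.584
V(-0.1D_1 + 0.4D_2) = (-0.1)²·V(D_1) + (0.4)²·V(D_2) + 2·(-0.1)·(0.4)·Cov(D_1,D_2)
= 0.01·3.24 + 0.16·19.36 + -0.08·-1.584 = 3.25672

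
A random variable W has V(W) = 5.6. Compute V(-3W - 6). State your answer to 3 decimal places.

50.400

V(-3W - 6) = (-3)²·V(W) = 9·5.6 = 50.4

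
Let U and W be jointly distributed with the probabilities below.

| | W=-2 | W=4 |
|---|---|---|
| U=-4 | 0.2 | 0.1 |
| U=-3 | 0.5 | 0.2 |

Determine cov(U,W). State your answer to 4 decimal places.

-0.0600

E[U] = -3.3,  E[W] = -0.2
E[UW] = 0.6
cov(U,W) = E[UW] − E[U]E[W] = 0.6 − (-3.3)(-0.2) = -0.06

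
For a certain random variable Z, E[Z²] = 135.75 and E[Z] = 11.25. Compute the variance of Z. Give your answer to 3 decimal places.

9.188

Var(Z) = 135.75 − (11.25)² = 9.1875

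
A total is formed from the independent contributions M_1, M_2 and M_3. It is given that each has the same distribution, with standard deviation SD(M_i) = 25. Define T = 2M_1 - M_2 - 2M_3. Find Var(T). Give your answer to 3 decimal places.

Var(M_i) = (25)² = 625
By independence, Var(T) = (2)²Var(M_1) + (-1)²Var(M_2) + (-2)²Var(M_3)
= (2)²·625 + (-1)²·625 + (-2)²·625 = 5625

5625.000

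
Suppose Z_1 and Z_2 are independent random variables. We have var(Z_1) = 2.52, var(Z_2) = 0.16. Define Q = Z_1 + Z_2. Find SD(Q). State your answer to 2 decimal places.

1.64

By independence, var(Q) = (1)²var(Z_1) + (1)²var(Z_2)
= (1)²·2.52 + (1)²·0.16 = 2.68
SD(Q) = √2.68 ≈ 1.64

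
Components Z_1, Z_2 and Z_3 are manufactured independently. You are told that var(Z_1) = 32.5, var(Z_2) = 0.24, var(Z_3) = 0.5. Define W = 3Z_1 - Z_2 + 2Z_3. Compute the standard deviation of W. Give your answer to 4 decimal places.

17.1680

By independence, var(W) = (3)²var(Z_1) + (-1)²var(Z_2) + (2)²var(Z_3)
= (3)²·32.5 + (-1)²·0.24 + (2)²·0.5 = 294.74
σ(W) = √294.74 ≈ 17.1680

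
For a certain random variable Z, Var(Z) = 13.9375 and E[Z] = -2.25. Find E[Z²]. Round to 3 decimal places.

19.000

E[Z²] = Var(Z) + (E[Z])² = 13.9375 + (-2.25)² = 19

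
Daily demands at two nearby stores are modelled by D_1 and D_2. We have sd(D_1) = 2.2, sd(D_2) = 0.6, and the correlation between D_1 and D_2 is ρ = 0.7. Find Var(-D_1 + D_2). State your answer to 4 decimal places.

Var(D_1) = (2.2)² = 4.84;  Var(D_2) = (0.6)² = 0.36
Cov(D_1,D_2) = ρ·sd(D_1)·sd(D_2) = 0.7·2.2·0.6 = 0.924
Var(-D_1 + D_2) = (-1)²·Var(D_1) + (1)²·Var(D_2) + 2·(-1)·(1)·Cov(D_1,D_2)
= 1·4.84 + 1·0.36 + -2·0.924 = 3.352

3.3520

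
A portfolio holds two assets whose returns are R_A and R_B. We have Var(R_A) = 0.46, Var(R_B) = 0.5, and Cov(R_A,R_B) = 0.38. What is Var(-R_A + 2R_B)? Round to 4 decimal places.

0.9400

Var(-R_A + 2R_B) = (-1)²·Var(R_A) + (2)²·Var(R_B) + 2·(-1)·(2)·Cov(R_A,R_B)
= 1·0.46 + 4·0.5 + -4·0.38 = 0.94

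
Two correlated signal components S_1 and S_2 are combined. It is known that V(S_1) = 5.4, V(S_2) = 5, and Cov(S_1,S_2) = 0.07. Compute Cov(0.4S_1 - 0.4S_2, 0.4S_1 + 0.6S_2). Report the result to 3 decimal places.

-0.330

Cov(0.4S_1 - 0.4S_2, 0.4S_1 + 0.6S_2) = (0.4)(0.4)V(S_1) + (-0.4)(0.6)V(S_2) + [(0.4)(0.6) + (-0.4)(0.4)]Cov(S_1,S_2)
= 0.16·5.4 + -0.24·5 + 0.08·0.07 = -0.3304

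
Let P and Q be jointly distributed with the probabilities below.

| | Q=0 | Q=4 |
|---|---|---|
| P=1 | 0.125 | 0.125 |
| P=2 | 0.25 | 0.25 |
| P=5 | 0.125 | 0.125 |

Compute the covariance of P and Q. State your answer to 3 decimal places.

E[P] = 2.5,  E[Q] = 2
E[PQ] = 5
Cov(P,Q) = E[PQ] − E[P]E[Q] = 5 − (2.5)(2) = 0

0.000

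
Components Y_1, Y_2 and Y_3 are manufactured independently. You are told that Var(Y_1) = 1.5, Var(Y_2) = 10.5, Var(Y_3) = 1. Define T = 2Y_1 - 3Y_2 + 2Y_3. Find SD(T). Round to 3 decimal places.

By independence, Var(T) = (2)²Var(Y_1) + (-3)²Var(Y_2) + (2)²Var(Y_3)
= (2)²·1.5 + (-3)²·10.5 + (2)²·1 = 104.5
SD(T) = √104.5 ≈ 10.223

10.223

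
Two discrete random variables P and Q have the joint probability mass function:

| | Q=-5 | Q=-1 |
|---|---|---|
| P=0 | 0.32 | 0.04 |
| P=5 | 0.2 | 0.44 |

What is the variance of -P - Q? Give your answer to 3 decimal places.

E[P] = 3.2,  E[Q] = -3.08,  E[PQ] = -7.2
var(P) = 16 − (3.2)² = 5.76;  var(Q) = 13.48 − (-3.08)² = 3.9936
Cov(P,Q) = -7.2 − (3.2)(-3.08) = 2.656
var(-P - Q) = (-1)²·5.76 + (-1)²·3.9936 + 2·(-1)·(-1)·2.656 = 15.0656

15.066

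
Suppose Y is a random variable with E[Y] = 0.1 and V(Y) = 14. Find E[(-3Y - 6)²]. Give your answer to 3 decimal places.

165.690

E[-3Y - 6] = -3·0.1 − 6 = -6.3
V(-3Y - 6) = (-3)²·14 = 126
E[(-3Y - 6)²] = V((-3Y - 6)) + (E[(-3Y - 6)])² = 126 + (-6.3)² = 165.69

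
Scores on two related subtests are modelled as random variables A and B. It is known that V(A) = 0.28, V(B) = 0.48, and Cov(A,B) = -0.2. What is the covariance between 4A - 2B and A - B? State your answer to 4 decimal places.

3.2800

Cov(4A - 2B, A - B) = (4)(1)V(A) + (-2)(-1)V(B) + [(4)(-1) + (-2)(1)]Cov(A,B)
= 4·0.28 + 2·0.48 + -6·-0.2 = 3.28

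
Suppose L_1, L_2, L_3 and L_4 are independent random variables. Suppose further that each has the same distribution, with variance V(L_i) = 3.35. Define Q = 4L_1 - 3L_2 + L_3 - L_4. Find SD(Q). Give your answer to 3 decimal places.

9.511

By independence, V(Q) = (4)²V(L_1) + (-3)²V(L_2) + (1)²V(L_3) + (-1)²V(L_4)
= (4)²·3.35 + (-3)²·3.35 + (1)²·3.35 + (-1)²·3.35 = 90.45
SD(Q) = √90.45 ≈ 9.511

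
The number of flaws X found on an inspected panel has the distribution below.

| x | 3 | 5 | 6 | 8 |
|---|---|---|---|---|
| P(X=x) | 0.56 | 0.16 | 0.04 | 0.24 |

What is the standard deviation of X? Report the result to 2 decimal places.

2.08

E[X] = (3)(0.56) + (5)(0.16) + (6)(0.04) + (8)(0.24) = 4.64
E[X²] = (3)²(0.56) + (5)²(0.16) + (6)²(0.04) + (8)²(0.24) = 25.84
Var(X) = E[X²] − (E[X])² = 25.84 − (4.64)² = 4.3104
SD(X) = √4.3104 ≈ 2.08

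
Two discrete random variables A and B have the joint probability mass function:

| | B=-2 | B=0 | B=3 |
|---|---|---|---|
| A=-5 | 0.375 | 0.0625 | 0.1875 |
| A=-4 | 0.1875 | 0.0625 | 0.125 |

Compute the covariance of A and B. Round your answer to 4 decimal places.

0.0703

E[A] = -4.625,  E[B] = -0.1875
E[AB] = 0.9375
Cov(A,B) = E[AB] − E[A]E[B] = 0.9375 − (-4.625)(-0.1875) = 0.0703125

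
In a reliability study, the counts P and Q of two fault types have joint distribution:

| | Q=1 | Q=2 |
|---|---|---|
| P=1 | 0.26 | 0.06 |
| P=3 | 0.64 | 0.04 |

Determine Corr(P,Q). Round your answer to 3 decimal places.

E[P] = 2.36,  E[Q] = 1.1
E[PQ] = 2.54
cov(P,Q) = E[PQ] − E[P]E[Q] = 2.54 − (2.36)(1.1) = -0.056
Var(P) = 0.8704,  Var(Q) = 0.09
ρ = -0.056 / √(0.8704·0.09) ≈ -0.200

-0.200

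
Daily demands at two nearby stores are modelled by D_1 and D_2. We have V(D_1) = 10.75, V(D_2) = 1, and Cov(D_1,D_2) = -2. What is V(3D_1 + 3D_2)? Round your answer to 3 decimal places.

69.750

V(3D_1 + 3D_2) = (3)²·V(D_1) + (3)²·V(D_2) + 2·(3)·(3)·Cov(D_1,D_2)
= 9·10.75 + 9·1 + 18·-2 = 69.75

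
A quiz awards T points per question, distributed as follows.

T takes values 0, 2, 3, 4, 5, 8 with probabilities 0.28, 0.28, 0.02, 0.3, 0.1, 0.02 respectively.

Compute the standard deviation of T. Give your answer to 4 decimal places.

E[T] = (0)(0.28) + (2)(0.28) + (3)(0.02) + (4)(0.3) + (5)(0.1) + (8)(0.02) = 2.48
E[T²] = (0)²(0.28) + (2)²(0.28) + (3)²(0.02) + (4)²(0.3) + (5)²(0.1) + (8)²(0.02) = 9.88
Var(T) = E[T²] − (E[T])² = 9.88 − (2.48)² = 3.7296
SD(T) = √3.7296 ≈ 1.9312

1.9312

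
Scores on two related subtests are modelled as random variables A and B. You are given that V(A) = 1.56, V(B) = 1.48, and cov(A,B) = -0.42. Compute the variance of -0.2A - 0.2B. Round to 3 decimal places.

0.088

V(-0.2A - 0.2B) = (-0.2)²·V(A) + (-0.2)²·V(B) + 2·(-0.2)·(-0.2)·cov(A,B)
= 0.04·1.56 + 0.04·1.48 + 0.08·-0.42 = 0.088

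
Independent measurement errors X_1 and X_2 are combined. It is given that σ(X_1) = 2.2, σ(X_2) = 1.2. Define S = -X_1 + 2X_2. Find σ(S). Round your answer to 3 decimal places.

3.256

var(X_1) = 4.84, var(X_2) = 1.44
By independence, var(S) = (-1)²var(X_1) + (2)²var(X_2)
= (-1)²·4.84 + (2)²·1.44 = 10.6
σ(S) = √10.6 ≈ 3.256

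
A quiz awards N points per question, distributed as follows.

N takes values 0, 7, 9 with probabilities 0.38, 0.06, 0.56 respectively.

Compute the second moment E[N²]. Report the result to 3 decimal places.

48.300

E[N²] = (0)²(0.38) + (7)²(0.06) + (9)²(0.56) = 48.3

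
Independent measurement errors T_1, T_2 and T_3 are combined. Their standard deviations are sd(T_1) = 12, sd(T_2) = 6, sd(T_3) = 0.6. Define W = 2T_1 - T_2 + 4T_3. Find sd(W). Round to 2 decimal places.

V(T_1) = 144, V(T_2) = 36, V(T_3) = 0.36
By independence, V(W) = (2)²V(T_1) + (-1)²V(T_2) + (4)²V(T_3)
= (2)²·144 + (-1)²·36 + (4)²·0.36 = 617.76
sd(W) = √617.76 ≈ 24.85

24.85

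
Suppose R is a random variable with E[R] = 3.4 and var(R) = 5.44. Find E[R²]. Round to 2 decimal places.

E[R²] = var(R) + (E[R])² = 5.44 + (3.4)² = 17

17.00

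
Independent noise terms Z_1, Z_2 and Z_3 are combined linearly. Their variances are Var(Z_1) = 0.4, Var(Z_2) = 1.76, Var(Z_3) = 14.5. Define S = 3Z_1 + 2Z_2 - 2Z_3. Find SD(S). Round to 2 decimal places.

By independence, Var(S) = (3)²Var(Z_1) + (2)²Var(Z_2) + (-2)²Var(Z_3)
= (3)²·0.4 + (2)²·1.76 + (-2)²·14.5 = 68.64
SD(S) = √68.64 ≈ 8.28

8.28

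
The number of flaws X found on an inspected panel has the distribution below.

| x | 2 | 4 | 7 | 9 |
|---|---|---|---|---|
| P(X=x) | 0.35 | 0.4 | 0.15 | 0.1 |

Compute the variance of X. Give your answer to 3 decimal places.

E[X] = (2)(0.35) + (4)(0.4) + (7)(0.15) + (9)(0.1) = 4.25
E[X²] = (2)²(0.35) + (4)²(0.4) + (7)²(0.15) + (9)²(0.1) = 23.25
Var(X) = E[X²] − (E[X])² = 23.25 − (4.25)² = 5.1875

5.188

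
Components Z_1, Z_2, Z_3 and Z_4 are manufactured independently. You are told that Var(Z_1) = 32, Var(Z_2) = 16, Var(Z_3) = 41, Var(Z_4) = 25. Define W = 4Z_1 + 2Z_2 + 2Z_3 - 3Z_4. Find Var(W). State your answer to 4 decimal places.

By independence, Var(W) = (4)²Var(Z_1) + (2)²Var(Z_2) + (2)²Var(Z_3) + (-3)²Var(Z_4)
= (4)²·32 + (2)²·16 + (2)²·41 + (-3)²·25 = 965

965.0000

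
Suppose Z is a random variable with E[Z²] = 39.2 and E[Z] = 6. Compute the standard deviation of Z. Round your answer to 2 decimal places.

1.79

V(Z) = 39.2 − (6)² = 3.2
σ(Z) = √3.2 ≈ 1.79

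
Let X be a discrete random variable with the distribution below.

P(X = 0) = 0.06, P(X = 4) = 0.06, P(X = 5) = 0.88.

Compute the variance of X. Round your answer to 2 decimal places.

1.43

E[X] = (0)(0.06) + (4)(0.06) + (5)(0.88) = 4.64
E[X²] = (0)²(0.06) + (4)²(0.06) + (5)²(0.88) = 22.96
Var(X) = E[X²] − (E[X])² = 22.96 − (4.64)² = 1.4304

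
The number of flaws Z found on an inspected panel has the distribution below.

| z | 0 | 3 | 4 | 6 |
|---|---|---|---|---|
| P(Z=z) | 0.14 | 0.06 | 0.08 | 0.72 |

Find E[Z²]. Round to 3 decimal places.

27.740

E[Z²] = (0)²(0.14) + (3)²(0.06) + (4)²(0.08) + (6)²(0.72) = 27.74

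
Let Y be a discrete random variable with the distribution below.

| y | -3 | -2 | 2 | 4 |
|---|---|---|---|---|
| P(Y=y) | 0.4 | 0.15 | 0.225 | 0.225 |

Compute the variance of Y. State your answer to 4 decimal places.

8.6775

E[Y] = (-3)(0.4) + (-2)(0.15) + (2)(0.225) + (4)(0.225) = -0.15
E[Y²] = (-3)²(0.4) + (-2)²(0.15) + (2)²(0.225) + (4)²(0.225) = 8.7
Var(Y) = E[Y²] − (E[Y])² = 8.7 − (-0.15)² = 8.6775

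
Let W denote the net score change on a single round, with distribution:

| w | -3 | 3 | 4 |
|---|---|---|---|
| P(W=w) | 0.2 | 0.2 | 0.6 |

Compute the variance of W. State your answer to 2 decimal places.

7.44

E[W] = (-3)(0.2) + (3)(0.2) + (4)(0.6) = 2.4
E[W²] = (-3)²(0.2) + (3)²(0.2) + (4)²(0.6) = 13.2
Var(W) = E[W²] − (E[W])² = 13.2 − (2.4)² = 7.44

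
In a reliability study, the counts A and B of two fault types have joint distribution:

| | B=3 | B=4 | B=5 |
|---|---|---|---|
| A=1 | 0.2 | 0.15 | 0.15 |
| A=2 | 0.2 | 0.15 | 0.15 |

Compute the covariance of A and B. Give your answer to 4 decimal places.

E[A] = 1.5,  E[B] = 3.9
E[AB] = 5.85
cov(A,B) = E[AB] − E[A]E[B] = 5.85 − (1.5)(3.9) = 0

0.0000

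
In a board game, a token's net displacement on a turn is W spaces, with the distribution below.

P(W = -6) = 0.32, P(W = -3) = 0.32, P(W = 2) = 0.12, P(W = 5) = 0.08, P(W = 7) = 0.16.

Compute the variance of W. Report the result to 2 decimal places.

23.47

E[W] = (-6)(0.32) + (-3)(0.32) + (2)(0.12) + (5)(0.08) + (7)(0.16) = -1.12
E[W²] = (-6)²(0.32) + (-3)²(0.32) + (2)²(0.12) + (5)²(0.08) + (7)²(0.16) = 24.72
V(W) = E[W²] − (E[W])² = 24.72 − (-1.12)² = 23.4656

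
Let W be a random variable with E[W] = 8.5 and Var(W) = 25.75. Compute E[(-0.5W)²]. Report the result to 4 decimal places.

E[-0.5W] = -0.5·8.5 = -4.25
Var(-0.5W) = (-0.5)²·25.75 = 6.4375
E[(-0.5W)²] = Var((-0.5W)) + (E[(-0.5W)])² = 6.4375 + (-4.25)² = 24.5

24.5000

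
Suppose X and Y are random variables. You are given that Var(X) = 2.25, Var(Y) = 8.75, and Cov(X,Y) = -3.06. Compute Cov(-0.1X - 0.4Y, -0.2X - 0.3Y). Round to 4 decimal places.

Cov(-0.1X - 0.4Y, -0.2X - 0.3Y) = (-0.1)(-0.2)Var(X) + (-0.4)(-0.3)Var(Y) + [(-0.1)(-0.3) + (-0.4)(-0.2)]Cov(X,Y)
= 0.02·2.25 + 0.12·8.75 + 0.11·-3.06 = 0.7584

0.7584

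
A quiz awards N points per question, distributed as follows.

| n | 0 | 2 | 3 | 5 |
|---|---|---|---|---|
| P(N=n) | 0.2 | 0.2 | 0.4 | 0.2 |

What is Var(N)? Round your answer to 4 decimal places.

E[N] = (0)(0.2) + (2)(0.2) + (3)(0.4) + (5)(0.2) = 2.6
E[N²] = (0)²(0.2) + (2)²(0.2) + (3)²(0.4) + (5)²(0.2) = 9.4
Var(N) = E[N²] − (E[N])² = 9.4 − (2.6)² = 2.64

2.6400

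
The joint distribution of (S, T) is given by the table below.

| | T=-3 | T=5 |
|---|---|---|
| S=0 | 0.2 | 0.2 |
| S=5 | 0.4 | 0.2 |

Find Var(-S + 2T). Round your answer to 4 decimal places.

73.8400

E[S] = 3,  E[T] = 0.2,  E[ST] = -1
Var(S) = 15 − (3)² = 6;  Var(T) = 15.4 − (0.2)² = 15.36
Cov(S,T) = -1 − (3)(0.2) = -1.6
Var(-S + 2T) = (-1)²·6 + (2)²·15.36 + 2·(-1)·(2)·-1.6 = 73.84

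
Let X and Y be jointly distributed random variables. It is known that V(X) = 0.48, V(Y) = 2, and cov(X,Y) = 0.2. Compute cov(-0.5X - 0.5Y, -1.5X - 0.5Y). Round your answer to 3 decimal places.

cov(-0.5X - 0.5Y, -1.5X - 0.5Y) = (-0.5)(-1.5)V(X) + (-0.5)(-0.5)V(Y) + [(-0.5)(-0.5) + (-0.5)(-1.5)]cov(X,Y)
= 0.75·0.48 + 0.25·2 + 1·0.2 = 1.06

1.060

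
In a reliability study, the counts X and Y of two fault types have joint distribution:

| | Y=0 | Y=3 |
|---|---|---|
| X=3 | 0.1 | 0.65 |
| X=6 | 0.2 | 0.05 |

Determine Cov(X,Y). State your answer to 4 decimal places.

-1.1250

E[X] = 3.75,  E[Y] = 2.1
E[XY] = 6.75
Cov(X,Y) = E[XY] − E[X]E[Y] = 6.75 − (3.75)(2.1) = -1.125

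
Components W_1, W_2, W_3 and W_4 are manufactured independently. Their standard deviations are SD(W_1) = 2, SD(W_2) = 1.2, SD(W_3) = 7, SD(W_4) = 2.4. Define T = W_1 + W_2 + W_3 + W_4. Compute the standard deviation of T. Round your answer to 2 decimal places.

var(W_1) = 4, var(W_2) = 1.44, var(W_3) = 49, var(W_4) = 5.76
By independence, var(T) = (1)²var(W_1) + (1)²var(W_2) + (1)²var(W_3) + (1)²var(W_4)
= (1)²·4 + (1)²·1.44 + (1)²·49 + (1)²·5.76 = 60.2
SD(T) = √60.2 ≈ 7.76

7.76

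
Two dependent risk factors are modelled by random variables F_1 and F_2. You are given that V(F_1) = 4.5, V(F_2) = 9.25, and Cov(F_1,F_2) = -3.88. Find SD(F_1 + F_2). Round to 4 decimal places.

V(F_1 + F_2) = (1)²·V(F_1) + (1)²·V(F_2) + 2·(1)·(1)·Cov(F_1,F_2)
= 1·4.5 + 1·9.25 + 2·-3.88 = 5.99
SD(F_1 + F_2) = √5.99 ≈ 2.4474

2.4474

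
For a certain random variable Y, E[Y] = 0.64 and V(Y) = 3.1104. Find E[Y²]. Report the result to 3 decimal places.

3.520

E[Y²] = V(Y) + (E[Y])² = 3.1104 + (0.64)² = 3.52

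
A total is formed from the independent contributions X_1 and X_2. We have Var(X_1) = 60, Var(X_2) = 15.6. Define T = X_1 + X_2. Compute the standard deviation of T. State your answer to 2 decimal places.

8.69

By independence, Var(T) = (1)²Var(X_1) + (1)²Var(X_2)
= (1)²·60 + (1)²·15.6 = 75.6
SD(T) = √75.6 ≈ 8.69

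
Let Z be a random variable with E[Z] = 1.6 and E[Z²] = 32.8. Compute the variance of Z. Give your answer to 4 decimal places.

30.2400

Var(Z) = 32.8 − (1.6)² = 30.24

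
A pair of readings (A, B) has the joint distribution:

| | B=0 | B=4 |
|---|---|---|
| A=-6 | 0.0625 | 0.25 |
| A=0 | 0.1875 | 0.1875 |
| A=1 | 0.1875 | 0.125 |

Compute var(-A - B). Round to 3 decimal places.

9.090

E[A] = -1.5625,  E[B] = 2.25,  E[AB] = -5.5
var(A) = 11.5625 − (-1.5625)² = 9.12109375;  var(B) = 9 − (2.25)² = 3.9375
Cov(A,B) = -5.5 − (-1.5625)(2.25) = -1.984375
var(-A - B) = (-1)²·9.12109375 + (-1)²·3.9375 + 2·(-1)·(-1)·-1.984375 = 9.08984375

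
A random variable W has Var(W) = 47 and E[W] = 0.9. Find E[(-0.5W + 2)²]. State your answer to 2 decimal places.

E[-0.5W + 2] = -0.5·0.9 + 2 = 1.55
Var(-0.5W + 2) = (-0.5)²·47 = 11.75
E[(-0.5W + 2)²] = Var((-0.5W + 2)) + (E[(-0.5W + 2)])² = 11.75 + (1.55)² = 14.1525

14.15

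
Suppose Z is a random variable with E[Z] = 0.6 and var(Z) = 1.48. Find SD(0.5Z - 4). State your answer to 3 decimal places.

var(0.5Z - 4) = (0.5)²·1.48 = 0.37
SD(0.5Z - 4) = √0.37 ≈ 0.608

0.608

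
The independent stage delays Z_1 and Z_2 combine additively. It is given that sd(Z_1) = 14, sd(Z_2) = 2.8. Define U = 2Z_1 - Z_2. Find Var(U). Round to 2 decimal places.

Var(Z_1) = 196, Var(Z_2) = 7.84
By independence, Var(U) = (2)²Var(Z_1) + (-1)²Var(Z_2)
= (2)²·196 + (-1)²·7.84 = 791.84

791.84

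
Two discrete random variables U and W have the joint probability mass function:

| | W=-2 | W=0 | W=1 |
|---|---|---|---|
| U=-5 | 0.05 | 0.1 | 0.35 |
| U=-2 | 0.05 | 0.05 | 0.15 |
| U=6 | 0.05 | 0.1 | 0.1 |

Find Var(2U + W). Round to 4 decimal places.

78.5100

E[U] = -1.5,  E[W] = 0.3,  E[UW] = -1.35
Var(U) = 22.5 − (-1.5)² = 20.25;  Var(W) = 1.2 − (0.3)² = 1.11
cov(U,W) = -1.35 − (-1.5)(0.3) = -0.9
Var(2U + W) = (2)²·20.25 + (1)²·1.11 + 2·(2)·(1)·-0.9 = 78.51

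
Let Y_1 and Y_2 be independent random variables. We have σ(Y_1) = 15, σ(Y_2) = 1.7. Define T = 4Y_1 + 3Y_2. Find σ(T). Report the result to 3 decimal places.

60.216

Var(Y_1) = 225, Var(Y_2) = 2.89
By independence, Var(T) = (4)²Var(Y_1) + (3)²Var(Y_2)
= (4)²·225 + (3)²·2.89 = 3626.01
σ(T) = √3626.01 ≈ 60.216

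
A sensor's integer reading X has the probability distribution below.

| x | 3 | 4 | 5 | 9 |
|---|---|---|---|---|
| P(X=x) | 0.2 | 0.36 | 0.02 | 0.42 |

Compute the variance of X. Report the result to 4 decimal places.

E[X] = (3)(0.2) + (4)(0.36) + (5)(0.02) + (9)(0.42) = 5.92
E[X²] = (3)²(0.2) + (4)²(0.36) + (5)²(0.02) + (9)²(0.42) = 42.08
var(X) = E[X²] − (E[X])² = 42.08 − (5.92)² = 7.0336

7.0336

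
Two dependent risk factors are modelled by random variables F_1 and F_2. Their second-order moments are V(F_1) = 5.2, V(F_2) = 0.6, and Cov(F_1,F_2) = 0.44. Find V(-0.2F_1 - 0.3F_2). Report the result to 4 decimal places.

V(-0.2F_1 - 0.3F_2) = (-0.2)²·V(F_1) + (-0.3)²·V(F_2) + 2·(-0.2)·(-0.3)·Cov(F_1,F_2)
= 0.04·5.2 + 0.09·0.6 + 0.12·0.44 = 0.3148

0.3148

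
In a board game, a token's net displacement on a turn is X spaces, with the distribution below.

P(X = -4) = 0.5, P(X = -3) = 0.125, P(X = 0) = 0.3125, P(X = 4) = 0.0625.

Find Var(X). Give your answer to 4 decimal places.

5.6094

E[X] = (-4)(0.5) + (-3)(0.125) + (0)(0.3125) + (4)(0.0625) = -2.125
E[X²] = (-4)²(0.5) + (-3)²(0.125) + (0)²(0.3125) + (4)²(0.0625) = 10.125
Var(X) = E[X²] − (E[X])² = 10.125 − (-2.125)² = 5.609375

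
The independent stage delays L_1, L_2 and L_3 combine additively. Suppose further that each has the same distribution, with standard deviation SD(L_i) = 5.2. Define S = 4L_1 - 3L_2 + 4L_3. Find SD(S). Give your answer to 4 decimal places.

var(L_i) = (5.2)² = 27.04
By independence, var(S) = (4)²var(L_1) + (-3)²var(L_2) + (4)²var(L_3)
= (4)²·27.04 + (-3)²·27.04 + (4)²·27.04 = 1108.64
SD(S) = √1108.64 ≈ 33.2962

33.2962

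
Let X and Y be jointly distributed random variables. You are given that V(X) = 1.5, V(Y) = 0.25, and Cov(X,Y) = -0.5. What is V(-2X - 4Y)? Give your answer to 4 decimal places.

V(-2X - 4Y) = (-2)²·V(X) + (-4)²·V(Y) + 2·(-2)·(-4)·Cov(X,Y)
= 4·1.5 + 16·0.25 + 16·-0.5 = 2

2.0000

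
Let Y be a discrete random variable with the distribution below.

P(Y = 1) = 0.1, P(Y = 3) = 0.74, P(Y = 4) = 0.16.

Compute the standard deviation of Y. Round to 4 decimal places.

0.7473

E[Y] = (1)(0.1) + (3)(0.74) + (4)(0.16) = 2.96
E[Y²] = (1)²(0.1) + (3)²(0.74) + (4)²(0.16) = 9.32
Var(Y) = E[Y²] − (E[Y])² = 9.32 − (2.96)² = 0.5584
SD(Y) = √0.5584 ≈ 0.7473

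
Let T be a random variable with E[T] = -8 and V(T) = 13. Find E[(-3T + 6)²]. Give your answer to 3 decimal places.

E[-3T + 6] = -3·-8 + 6 = 30
V(-3T + 6) = (-3)²·13 = 117
E[(-3T + 6)²] = V((-3T + 6)) + (E[(-3T + 6)])² = 117 + (30)² = 1017

1017.000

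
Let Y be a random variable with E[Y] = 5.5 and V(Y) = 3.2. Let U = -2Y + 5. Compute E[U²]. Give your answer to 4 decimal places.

48.8000

E[-2Y + 5] = -2·5.5 + 5 = -6
V(-2Y + 5) = (-2)²·3.2 = 12.8
E[U²] = V(U) + (E[U])² = 12.8 + (-6)² = 48.8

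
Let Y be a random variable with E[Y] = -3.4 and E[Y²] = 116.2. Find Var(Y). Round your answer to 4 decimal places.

104.6400

Var(Y) = 116.2 − (-3.4)² = 104.64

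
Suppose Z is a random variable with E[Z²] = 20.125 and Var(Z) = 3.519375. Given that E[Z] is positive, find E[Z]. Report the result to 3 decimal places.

(E[Z])² = E[Z²] − Var(Z) = 20.125 − 3.519375 = 16.605625
E[Z] = √16.605625 = 4.075

4.075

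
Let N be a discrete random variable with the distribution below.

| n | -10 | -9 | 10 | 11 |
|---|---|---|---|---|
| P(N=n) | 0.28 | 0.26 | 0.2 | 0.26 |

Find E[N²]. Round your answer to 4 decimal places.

100.5200

E[N²] = (-10)²(0.28) + (-9)²(0.26) + (10)²(0.2) + (11)²(0.26) = 100.52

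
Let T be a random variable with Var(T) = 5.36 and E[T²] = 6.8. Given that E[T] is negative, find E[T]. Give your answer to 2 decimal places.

-1.20

(E[T])² = E[T²] − Var(T) = 6.8 − 5.36 = 1.44
E[T] = −√1.44 = -1.2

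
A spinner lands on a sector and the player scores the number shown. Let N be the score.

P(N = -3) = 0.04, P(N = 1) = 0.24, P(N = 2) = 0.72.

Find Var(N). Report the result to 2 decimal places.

1.05

E[N] = (-3)(0.04) + (1)(0.24) + (2)(0.72) = 1.56
E[N²] = (-3)²(0.04) + (1)²(0.24) + (2)²(0.72) = 3.48
Var(N) = E[N²] − (E[N])² = 3.48 − (1.56)² = 1.0464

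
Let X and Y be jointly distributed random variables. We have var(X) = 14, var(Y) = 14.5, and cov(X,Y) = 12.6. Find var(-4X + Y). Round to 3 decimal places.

var(-4X + Y) = (-4)²·var(X) + (1)²·var(Y) + 2·(-4)·(1)·cov(X,Y)
= 16·14 + 1·14.5 + -8·12.6 = 137.7

137.700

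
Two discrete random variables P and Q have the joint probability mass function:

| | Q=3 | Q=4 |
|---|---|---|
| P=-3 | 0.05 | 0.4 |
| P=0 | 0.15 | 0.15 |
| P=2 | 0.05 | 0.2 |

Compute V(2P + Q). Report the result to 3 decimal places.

E[P] = -0.85,  E[Q] = 3.75,  E[PQ] = -3.35
V(P) = 5.05 − (-0.85)² = 4.3275;  V(Q) = 14.25 − (3.75)² = 0.1875
Cov(P,Q) = -3.35 − (-0.85)(3.75) = -0.1625
V(2P + Q) = (2)²·4.3275 + (1)²·0.1875 + 2·(2)·(1)·-0.1625 = 16.8475

16.848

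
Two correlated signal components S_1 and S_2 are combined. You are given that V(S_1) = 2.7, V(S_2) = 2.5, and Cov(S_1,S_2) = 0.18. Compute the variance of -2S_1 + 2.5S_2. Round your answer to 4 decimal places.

V(-2S_1 + 2.5S_2) = (-2)²·V(S_1) + (2.5)²·V(S_2) + 2·(-2)·(2.5)·Cov(S_1,S_2)
= 4·2.7 + 6.25·2.5 + -10·0.18 = 24.625

24.6250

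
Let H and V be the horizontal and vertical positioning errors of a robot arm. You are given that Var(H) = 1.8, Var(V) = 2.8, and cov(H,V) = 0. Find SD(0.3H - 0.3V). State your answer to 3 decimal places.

0.643

Var(0.3H - 0.3V) = (0.3)²·Var(H) + (-0.3)²·Var(V) + 2·(0.3)·(-0.3)·cov(H,V)
= 0.09·1.8 + 0.09·2.8 + -0.18·0 = 0.414
SD(0.3H - 0.3V) = √0.414 ≈ 0.643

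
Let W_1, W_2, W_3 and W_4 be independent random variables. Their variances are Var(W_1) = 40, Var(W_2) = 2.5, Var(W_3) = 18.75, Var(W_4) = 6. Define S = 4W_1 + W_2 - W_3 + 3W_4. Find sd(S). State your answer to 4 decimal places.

By independence, Var(S) = (4)²Var(W_1) + (1)²Var(W_2) + (-1)²Var(W_3) + (3)²Var(W_4)
= (4)²·40 + (1)²·2.5 + (-1)²·18.75 + (3)²·6 = 715.25
sd(S) = √715.25 ≈ 26.7442

26.7442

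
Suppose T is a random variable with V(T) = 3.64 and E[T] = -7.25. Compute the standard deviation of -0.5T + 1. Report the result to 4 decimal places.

V(-0.5T + 1) = (-0.5)²·3.64 = 0.91
SD(-0.5T + 1) = √0.91 ≈ 0.9539

0.9539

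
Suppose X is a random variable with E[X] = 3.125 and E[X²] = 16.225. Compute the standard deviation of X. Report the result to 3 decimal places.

V(X) = 16.225 − (3.125)² = 6.459375
σ(X) = √6.459375 ≈ 2.542

2.542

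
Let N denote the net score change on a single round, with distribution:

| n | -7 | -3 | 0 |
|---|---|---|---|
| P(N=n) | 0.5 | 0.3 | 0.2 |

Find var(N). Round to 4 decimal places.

7.8400

E[N] = (-7)(0.5) + (-3)(0.3) + (0)(0.2) = -4.4
E[N²] = (-7)²(0.5) + (-3)²(0.3) + (0)²(0.2) = 27.2
var(N) = E[N²] − (E[N])² = 27.2 − (-4.4)² = 7.84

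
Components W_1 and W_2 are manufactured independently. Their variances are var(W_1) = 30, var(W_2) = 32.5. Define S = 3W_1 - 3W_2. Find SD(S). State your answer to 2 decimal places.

By independence, var(S) = (3)²var(W_1) + (-3)²var(W_2)
= (3)²·30 + (-3)²·32.5 = 562.5
SD(S) = √562.5 ≈ 23.72

23.72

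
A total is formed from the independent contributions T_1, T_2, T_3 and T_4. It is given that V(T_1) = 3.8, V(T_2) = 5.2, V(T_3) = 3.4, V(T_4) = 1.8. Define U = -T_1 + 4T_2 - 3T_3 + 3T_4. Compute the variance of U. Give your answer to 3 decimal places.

By independence, V(U) = (-1)²V(T_1) + (4)²V(T_2) + (-3)²V(T_3) + (3)²V(T_4)
= (-1)²·3.8 + (4)²·5.2 + (-3)²·3.4 + (3)²·1.8 = 133.8

133.800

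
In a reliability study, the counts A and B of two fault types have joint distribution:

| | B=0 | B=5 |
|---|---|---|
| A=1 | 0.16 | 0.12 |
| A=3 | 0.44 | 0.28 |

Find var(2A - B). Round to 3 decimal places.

E[A] = 2.44,  E[B] = 2,  E[AB] = 4.8
var(A) = 6.76 − (2.44)² = 0.8064;  var(B) = 10 − (2)² = 6
cov(A,B) = 4.8 − (2.44)(2) = -0.08
var(2A - B) = (2)²·0.8064 + (-1)²·6 + 2·(2)·(-1)·-0.08 = 9.5456

9.546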